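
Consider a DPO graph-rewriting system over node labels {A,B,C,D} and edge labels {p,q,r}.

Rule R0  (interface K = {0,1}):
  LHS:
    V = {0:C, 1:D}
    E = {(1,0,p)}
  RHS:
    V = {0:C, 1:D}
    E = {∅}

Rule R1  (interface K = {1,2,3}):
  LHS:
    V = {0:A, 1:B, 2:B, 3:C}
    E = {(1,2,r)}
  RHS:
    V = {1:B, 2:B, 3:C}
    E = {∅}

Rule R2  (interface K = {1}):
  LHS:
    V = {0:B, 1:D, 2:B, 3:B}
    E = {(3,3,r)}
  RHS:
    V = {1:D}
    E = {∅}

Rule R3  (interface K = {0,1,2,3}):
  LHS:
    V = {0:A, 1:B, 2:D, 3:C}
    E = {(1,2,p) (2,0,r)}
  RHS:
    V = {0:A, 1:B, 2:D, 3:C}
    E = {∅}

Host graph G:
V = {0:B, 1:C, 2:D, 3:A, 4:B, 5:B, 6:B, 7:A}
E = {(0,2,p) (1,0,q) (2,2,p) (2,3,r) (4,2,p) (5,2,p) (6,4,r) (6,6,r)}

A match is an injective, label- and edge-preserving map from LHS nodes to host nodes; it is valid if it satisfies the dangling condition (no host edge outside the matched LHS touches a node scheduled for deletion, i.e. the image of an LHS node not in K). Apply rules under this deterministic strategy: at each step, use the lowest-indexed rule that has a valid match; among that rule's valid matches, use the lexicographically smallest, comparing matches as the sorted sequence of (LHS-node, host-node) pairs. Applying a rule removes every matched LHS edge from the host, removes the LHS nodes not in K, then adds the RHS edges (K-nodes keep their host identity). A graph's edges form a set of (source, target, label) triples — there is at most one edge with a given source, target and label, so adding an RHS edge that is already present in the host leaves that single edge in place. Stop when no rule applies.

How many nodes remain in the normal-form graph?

initial: |V|=8 |E|=8  E = 0-p->2 1-q->0 2-p->2 2-r->3 4-p->2 5-p->2 6-r->4 6-r->6
step 1: apply R1 at {0↦7, 1↦6, 2↦4, 3↦1}  → |V|=7 |E|=7  E = 0-p->2 1-q->0 2-p->2 2-r->3 4-p->2 5-p->2 6-r->6
step 2: apply R3 at {0↦3, 1↦0, 2↦2, 3↦1}  → |V|=7 |E|=5  E = 1-q->0 2-p->2 4-p->2 5-p->2 6-r->6
halt: no rule applies after step 2
NF nodes: {0:B, 1:C, 2:D, 3:A, 4:B, 5:B, 6:B}

Answer: 7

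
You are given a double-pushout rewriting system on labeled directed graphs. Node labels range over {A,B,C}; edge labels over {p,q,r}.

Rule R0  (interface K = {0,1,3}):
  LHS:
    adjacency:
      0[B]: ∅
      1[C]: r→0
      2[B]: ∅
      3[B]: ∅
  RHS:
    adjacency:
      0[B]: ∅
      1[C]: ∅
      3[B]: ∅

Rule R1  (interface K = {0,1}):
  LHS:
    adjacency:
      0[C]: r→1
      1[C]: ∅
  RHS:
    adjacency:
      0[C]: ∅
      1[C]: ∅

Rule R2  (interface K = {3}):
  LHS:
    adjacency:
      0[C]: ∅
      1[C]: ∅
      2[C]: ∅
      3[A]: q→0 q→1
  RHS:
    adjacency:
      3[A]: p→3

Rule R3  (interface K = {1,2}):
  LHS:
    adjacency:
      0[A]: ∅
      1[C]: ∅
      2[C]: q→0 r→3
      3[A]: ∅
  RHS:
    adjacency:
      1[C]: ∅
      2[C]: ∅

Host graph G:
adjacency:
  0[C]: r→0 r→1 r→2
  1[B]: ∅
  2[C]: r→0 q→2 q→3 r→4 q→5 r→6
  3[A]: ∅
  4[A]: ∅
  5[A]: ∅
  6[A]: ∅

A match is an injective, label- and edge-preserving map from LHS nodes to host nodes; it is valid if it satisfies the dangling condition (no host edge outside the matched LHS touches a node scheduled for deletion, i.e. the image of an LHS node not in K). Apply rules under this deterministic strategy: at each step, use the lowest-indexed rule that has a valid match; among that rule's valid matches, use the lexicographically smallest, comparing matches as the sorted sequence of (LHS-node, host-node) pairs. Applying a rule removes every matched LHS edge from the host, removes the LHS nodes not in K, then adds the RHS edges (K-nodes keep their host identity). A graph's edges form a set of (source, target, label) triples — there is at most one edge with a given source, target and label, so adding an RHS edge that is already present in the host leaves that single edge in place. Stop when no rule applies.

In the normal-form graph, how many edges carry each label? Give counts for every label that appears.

initial: |V|=7 |E|=9  E = 0-r->0 0-r->1 0-r->2 2-r->0 2-q->2 2-q->3 2-r->4 2-q->5 2-r->6
step 1: apply R1 at {0↦0, 1↦2}  → |V|=7 |E|=8  E = 0-r->0 0-r->1 2-r->0 2-q->2 2-q->3 2-r->4 2-q->5 2-r->6
step 2: apply R1 at {0↦2, 1↦0}  → |V|=7 |E|=7  E = 0-r->0 0-r->1 2-q->2 2-q->3 2-r->4 2-q->5 2-r->6
step 3: apply R3 at {0↦3, 1↦0, 2↦2, 3↦4}  → |V|=5 |E|=5  E = 0-r->0 0-r->1 2-q->2 2-q->5 2-r->6
step 4: apply R3 at {0↦5, 1↦0, 2↦2, 3↦6}  → |V|=3 |E|=3  E = 0-r->0 0-r->1 2-q->2
normal form: no rule applies after step 4
NF edges: [(0, 0, 'r'), (0, 1, 'r'), (2, 2, 'q')]

Answer: q:1 r:2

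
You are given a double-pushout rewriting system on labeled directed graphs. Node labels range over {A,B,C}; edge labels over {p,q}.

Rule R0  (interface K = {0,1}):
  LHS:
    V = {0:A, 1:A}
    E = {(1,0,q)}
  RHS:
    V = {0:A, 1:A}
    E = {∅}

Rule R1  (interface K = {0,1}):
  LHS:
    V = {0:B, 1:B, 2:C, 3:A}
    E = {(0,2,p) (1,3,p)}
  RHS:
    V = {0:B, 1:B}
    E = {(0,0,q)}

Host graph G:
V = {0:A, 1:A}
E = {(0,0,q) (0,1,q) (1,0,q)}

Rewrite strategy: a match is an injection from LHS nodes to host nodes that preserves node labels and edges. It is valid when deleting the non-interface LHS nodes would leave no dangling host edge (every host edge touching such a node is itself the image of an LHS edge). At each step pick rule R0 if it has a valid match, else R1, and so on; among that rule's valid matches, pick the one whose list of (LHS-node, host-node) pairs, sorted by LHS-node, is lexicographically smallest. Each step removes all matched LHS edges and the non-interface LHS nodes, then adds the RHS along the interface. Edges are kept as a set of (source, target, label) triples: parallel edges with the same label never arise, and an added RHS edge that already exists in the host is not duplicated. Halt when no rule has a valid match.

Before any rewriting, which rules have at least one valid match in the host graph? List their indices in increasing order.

R0: 2 valid matches — {0↦0, 1↦1}, {0↦1, 1↦0}
R1: no valid match — LHS pattern not found

Answer: [R0]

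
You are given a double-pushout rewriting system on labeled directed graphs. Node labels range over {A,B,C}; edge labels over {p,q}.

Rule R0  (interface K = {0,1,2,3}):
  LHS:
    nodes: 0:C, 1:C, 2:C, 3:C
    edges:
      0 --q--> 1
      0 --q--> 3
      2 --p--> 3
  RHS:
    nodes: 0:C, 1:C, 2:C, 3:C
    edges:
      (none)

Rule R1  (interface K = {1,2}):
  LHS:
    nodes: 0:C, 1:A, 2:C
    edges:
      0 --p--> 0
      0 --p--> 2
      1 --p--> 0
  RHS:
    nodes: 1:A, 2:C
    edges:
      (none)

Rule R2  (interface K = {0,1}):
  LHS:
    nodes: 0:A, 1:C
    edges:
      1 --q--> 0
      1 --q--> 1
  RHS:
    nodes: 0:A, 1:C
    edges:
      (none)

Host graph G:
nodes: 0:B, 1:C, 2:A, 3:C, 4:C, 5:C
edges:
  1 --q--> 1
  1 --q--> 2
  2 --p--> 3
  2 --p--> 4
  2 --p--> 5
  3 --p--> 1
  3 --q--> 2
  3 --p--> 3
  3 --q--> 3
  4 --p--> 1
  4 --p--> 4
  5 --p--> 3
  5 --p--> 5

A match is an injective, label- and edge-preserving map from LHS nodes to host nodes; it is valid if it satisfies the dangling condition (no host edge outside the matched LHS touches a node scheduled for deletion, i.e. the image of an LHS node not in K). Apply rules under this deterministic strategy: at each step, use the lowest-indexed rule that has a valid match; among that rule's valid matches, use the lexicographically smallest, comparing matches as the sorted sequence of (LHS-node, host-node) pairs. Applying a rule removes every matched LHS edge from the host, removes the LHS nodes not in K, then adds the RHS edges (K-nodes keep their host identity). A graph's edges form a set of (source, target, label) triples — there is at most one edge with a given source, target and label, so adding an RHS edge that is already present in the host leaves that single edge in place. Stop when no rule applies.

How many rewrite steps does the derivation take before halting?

Answer: 5

Steps:
start.  V:6 E:13  edges: 1-q->1 1-q->2 2-p->3 2-p->4 2-p->5 3-p->1 3-q->2 3-p->3 3-q->3 4-p->1 4-p->4 5-p->3 5-p->5
1. fire R1 via {0↦4, 1↦2, 2↦1}  →  V:5 E:10  edges: 1-q->1 1-q->2 2-p->3 2-p->5 3-p->1 3-q->2 3-p->3 3-q->3 5-p->3 5-p->5
2. fire R1 via {0↦5, 1↦2, 2↦3}  →  V:4 E:7  edges: 1-q->1 1-q->2 2-p->3 3-p->1 3-q->2 3-p->3 3-q->3
3. fire R2 via {0↦2, 1↦1}  →  V:4 E:5  edges: 2-p->3 3-p->1 3-q->2 3-p->3 3-q->3
4. fire R2 via {0↦2, 1↦3}  →  V:4 E:3  edges: 2-p->3 3-p->1 3-p->3
5. fire R1 via {0↦3, 1↦2, 2↦1}  →  V:3 E:0  edges: ∅
halt: no rule applies after step 5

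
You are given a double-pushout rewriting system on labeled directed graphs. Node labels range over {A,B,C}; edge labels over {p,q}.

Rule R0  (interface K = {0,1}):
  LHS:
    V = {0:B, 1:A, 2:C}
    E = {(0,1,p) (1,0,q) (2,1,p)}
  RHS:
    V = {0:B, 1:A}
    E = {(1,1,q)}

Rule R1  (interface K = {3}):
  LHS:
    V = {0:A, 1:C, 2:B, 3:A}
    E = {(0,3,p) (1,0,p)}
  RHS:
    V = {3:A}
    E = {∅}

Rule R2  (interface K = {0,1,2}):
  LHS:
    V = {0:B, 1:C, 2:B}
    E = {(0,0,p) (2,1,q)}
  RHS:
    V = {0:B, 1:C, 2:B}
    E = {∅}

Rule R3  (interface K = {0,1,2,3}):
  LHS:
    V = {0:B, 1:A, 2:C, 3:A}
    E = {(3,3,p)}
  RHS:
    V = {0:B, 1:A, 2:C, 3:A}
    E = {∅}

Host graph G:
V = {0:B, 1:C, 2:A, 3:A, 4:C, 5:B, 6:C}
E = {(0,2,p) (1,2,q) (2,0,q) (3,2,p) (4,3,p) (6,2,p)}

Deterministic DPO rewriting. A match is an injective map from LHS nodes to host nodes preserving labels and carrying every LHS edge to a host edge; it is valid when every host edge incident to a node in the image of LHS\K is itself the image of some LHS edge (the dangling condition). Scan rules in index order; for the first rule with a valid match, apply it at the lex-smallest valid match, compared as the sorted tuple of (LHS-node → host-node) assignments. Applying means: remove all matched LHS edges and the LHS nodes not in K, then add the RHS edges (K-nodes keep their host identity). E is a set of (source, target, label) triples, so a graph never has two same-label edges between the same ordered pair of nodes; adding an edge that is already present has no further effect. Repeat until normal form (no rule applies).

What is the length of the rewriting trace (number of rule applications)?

Answer: 2

Steps:
initial: |V|=7 |E|=6  E = 0-p->2 1-q->2 2-q->0 3-p->2 4-p->3 6-p->2
step 1: apply R0 at {0↦0, 1↦2, 2↦6}  → |V|=6 |E|=4  E = 1-q->2 2-q->2 3-p->2 4-p->3
step 2: apply R1 at {0↦3, 1↦4, 2↦0, 3↦2}  → |V|=3 |E|=2  E = 1-q->2 2-q->2
final graph: no rule applies after step 2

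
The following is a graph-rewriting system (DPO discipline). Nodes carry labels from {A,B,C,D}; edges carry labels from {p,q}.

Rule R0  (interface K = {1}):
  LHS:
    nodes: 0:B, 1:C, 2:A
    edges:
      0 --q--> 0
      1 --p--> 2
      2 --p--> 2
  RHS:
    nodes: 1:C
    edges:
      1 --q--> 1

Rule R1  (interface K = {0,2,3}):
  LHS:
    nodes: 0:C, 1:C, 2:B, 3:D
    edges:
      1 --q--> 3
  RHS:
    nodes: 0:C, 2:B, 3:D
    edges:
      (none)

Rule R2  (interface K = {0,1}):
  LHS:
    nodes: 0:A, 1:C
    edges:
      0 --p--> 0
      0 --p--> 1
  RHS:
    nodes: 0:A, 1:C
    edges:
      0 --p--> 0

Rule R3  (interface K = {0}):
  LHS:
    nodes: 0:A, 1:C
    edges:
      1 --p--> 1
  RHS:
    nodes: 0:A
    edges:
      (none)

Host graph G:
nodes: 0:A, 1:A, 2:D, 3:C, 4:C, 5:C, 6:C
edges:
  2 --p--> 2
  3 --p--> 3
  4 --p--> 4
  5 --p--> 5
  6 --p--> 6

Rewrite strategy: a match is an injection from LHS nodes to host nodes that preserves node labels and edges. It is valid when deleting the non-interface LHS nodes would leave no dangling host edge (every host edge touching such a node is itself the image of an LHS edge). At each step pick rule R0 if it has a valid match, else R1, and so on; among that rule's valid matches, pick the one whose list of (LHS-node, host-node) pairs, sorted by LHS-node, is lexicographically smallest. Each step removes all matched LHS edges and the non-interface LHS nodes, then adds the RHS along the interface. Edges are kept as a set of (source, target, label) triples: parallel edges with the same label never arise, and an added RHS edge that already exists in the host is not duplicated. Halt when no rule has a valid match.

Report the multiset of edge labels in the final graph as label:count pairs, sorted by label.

[0] host  ⇒  7 nodes, 5 edges  {2-p->2 3-p->3 4-p->4 5-p->5 6-p->6}
[1] R3 @ {0↦0, 1↦3}  ⇒  6 nodes, 4 edges  {2-p->2 4-p->4 5-p->5 6-p->6}
[2] R3 @ {0↦0, 1↦4}  ⇒  5 nodes, 3 edges  {2-p->2 5-p->5 6-p->6}
[3] R3 @ {0↦0, 1↦5}  ⇒  4 nodes, 2 edges  {2-p->2 6-p->6}
[4] R3 @ {0↦0, 1↦6}  ⇒  3 nodes, 1 edges  {2-p->2}
final graph: no rule applies after step 4
NF edges: [(2, 2, 'p')]

Answer: p:1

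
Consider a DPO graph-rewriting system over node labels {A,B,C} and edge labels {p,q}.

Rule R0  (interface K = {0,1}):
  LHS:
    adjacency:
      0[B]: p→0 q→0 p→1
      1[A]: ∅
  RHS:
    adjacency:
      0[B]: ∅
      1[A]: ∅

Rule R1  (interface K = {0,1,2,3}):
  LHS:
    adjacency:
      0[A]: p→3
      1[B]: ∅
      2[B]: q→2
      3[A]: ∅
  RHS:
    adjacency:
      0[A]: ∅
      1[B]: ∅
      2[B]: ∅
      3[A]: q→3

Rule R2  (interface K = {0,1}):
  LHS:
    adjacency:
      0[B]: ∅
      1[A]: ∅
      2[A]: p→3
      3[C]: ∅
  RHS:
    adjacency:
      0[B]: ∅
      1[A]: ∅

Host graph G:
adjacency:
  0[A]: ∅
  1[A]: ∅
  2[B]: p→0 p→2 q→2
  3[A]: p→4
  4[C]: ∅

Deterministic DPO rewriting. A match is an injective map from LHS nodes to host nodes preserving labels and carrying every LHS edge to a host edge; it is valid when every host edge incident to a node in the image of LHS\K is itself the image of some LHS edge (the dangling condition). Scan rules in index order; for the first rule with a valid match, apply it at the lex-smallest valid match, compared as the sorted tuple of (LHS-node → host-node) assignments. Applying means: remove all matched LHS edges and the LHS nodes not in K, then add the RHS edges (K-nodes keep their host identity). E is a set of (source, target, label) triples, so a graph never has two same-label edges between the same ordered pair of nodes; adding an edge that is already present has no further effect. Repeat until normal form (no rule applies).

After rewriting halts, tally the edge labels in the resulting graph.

Answer: (no edges)

Derivation:
initial: |V|=5 |E|=4  E = 2-p->0 2-p->2 2-q->2 3-p->4
step 1: apply R0 at {0↦2, 1↦0}  → |V|=5 |E|=1  E = 3-p->4
step 2: apply R2 at {0↦2, 1↦0, 2↦3, 3↦4}  → |V|=3 |E|=0  E = ∅
normal form: no rule applies after step 2
NF edges: []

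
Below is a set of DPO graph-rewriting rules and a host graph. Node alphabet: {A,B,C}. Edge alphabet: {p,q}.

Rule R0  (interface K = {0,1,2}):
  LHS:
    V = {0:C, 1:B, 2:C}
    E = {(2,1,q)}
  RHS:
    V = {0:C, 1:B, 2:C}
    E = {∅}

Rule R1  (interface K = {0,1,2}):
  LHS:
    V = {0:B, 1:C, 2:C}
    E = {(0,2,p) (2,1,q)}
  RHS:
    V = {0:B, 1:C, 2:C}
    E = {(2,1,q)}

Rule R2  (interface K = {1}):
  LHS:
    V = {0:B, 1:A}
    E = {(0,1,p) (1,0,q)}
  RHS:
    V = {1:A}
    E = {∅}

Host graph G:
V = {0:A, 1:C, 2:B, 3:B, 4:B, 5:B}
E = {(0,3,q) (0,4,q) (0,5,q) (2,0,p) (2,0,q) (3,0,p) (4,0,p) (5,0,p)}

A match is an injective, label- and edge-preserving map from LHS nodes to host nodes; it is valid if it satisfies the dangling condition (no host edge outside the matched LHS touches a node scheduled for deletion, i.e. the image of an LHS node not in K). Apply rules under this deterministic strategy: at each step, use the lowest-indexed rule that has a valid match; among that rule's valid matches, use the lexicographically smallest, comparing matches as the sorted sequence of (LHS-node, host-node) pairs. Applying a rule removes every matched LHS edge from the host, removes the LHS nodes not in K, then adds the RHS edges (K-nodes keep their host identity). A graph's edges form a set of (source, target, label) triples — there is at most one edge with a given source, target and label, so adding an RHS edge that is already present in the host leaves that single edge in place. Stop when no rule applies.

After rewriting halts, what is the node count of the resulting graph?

[0] host  ⇒  6 nodes, 8 edges  {0-q->3 0-q->4 0-q->5 2-p->0 2-q->0 3-p->0 4-p->0 5-p->0}
[1] R2 @ {0↦3, 1↦0}  ⇒  5 nodes, 6 edges  {0-q->4 0-q->5 2-p->0 2-q->0 4-p->0 5-p->0}
[2] R2 @ {0↦4, 1↦0}  ⇒  4 nodes, 4 edges  {0-q->5 2-p->0 2-q->0 5-p->0}
[3] R2 @ {0↦5, 1↦0}  ⇒  3 nodes, 2 edges  {2-p->0 2-q->0}
halt: no rule applies after step 3
NF nodes: {0:A, 1:C, 2:B}

Answer: 3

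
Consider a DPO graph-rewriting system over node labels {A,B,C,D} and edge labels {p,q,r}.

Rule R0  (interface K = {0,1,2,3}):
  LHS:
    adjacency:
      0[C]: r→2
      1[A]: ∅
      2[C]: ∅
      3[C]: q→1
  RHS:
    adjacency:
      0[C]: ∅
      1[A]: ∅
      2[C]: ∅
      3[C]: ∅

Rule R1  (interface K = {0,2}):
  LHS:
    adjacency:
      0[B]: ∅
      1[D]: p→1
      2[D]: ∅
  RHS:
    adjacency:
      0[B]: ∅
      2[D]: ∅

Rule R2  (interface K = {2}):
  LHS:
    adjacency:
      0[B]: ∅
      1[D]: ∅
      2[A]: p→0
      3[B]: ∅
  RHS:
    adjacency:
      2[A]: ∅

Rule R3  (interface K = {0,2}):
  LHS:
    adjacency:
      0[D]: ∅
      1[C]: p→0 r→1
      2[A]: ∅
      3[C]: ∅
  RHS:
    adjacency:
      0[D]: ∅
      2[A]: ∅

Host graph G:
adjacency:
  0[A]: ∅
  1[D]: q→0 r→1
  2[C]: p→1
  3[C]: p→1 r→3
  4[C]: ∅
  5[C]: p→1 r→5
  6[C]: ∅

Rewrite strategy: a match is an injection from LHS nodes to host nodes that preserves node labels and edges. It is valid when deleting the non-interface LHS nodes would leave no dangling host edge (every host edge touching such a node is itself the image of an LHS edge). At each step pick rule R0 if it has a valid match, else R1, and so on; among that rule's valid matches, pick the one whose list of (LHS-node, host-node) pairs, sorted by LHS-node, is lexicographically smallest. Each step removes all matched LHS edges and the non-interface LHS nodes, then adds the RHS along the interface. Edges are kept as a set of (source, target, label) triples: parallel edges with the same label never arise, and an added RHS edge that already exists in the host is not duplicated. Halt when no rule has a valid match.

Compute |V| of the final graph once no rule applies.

initial: |V|=7 |E|=7  E = 1-q->0 1-r->1 2-p->1 3-p->1 3-r->3 5-p->1 5-r->5
step 1: apply R3 at {0↦1, 1↦3, 2↦0, 3↦4}  → |V|=5 |E|=5  E = 1-q->0 1-r->1 2-p->1 5-p->1 5-r->5
step 2: apply R3 at {0↦1, 1↦5, 2↦0, 3↦6}  → |V|=3 |E|=3  E = 1-q->0 1-r->1 2-p->1
final graph: no rule applies after step 2
NF nodes: {0:A, 1:D, 2:C}

Answer: 3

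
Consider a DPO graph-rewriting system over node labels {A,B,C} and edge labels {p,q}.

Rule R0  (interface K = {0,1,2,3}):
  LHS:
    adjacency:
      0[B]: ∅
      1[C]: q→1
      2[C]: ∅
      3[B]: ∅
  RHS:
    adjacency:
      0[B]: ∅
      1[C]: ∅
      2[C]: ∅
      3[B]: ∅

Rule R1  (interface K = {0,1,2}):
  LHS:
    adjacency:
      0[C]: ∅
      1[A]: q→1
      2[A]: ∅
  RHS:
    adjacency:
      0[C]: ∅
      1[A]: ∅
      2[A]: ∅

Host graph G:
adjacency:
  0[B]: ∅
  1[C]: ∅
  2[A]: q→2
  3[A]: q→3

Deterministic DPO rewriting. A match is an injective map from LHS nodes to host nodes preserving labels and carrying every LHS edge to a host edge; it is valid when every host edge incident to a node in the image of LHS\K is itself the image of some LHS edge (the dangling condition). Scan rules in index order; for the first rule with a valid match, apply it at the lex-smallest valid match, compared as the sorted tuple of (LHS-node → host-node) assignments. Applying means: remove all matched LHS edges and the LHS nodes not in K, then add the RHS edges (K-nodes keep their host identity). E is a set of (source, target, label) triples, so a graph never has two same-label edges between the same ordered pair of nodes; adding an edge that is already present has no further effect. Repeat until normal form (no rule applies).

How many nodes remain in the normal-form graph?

[0] host  ⇒  4 nodes, 2 edges  {2-q->2 3-q->3}
[1] R1 @ {0↦1, 1↦2, 2↦3}  ⇒  4 nodes, 1 edges  {3-q->3}
[2] R1 @ {0↦1, 1↦3, 2↦2}  ⇒  4 nodes, 0 edges  {∅}
normal form: no rule applies after step 2
NF nodes: {0:B, 1:C, 2:A, 3:A}

Answer: 4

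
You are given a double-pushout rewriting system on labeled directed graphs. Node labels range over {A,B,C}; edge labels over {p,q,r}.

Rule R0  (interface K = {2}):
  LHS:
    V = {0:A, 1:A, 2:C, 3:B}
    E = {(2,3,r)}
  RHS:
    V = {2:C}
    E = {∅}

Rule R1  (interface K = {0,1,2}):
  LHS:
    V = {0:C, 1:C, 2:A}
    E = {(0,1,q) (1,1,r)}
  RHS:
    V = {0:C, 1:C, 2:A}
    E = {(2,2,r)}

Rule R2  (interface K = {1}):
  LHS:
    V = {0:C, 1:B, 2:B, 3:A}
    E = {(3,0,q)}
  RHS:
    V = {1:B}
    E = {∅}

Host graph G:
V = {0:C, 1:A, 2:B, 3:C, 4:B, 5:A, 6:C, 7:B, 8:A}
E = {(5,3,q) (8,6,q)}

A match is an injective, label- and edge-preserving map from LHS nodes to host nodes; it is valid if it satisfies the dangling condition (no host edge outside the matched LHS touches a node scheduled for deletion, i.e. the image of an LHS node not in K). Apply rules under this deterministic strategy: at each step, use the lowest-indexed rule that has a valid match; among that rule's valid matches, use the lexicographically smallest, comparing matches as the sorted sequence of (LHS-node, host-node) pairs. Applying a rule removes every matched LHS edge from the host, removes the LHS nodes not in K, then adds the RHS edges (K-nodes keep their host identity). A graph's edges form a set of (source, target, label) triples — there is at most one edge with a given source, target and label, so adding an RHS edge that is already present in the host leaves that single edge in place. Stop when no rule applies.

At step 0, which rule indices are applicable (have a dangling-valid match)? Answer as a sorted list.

Answer: [R2]

Steps:
R0: no valid match — LHS pattern not found
R1: no valid match — LHS pattern not found
R2: 12 valid matches — {0↦3, 1↦2, 2↦4, 3↦5}, {0↦3, 1↦2, 2↦7, 3↦5}, {0↦3, 1↦4, 2↦2, 3↦5} (+9 more)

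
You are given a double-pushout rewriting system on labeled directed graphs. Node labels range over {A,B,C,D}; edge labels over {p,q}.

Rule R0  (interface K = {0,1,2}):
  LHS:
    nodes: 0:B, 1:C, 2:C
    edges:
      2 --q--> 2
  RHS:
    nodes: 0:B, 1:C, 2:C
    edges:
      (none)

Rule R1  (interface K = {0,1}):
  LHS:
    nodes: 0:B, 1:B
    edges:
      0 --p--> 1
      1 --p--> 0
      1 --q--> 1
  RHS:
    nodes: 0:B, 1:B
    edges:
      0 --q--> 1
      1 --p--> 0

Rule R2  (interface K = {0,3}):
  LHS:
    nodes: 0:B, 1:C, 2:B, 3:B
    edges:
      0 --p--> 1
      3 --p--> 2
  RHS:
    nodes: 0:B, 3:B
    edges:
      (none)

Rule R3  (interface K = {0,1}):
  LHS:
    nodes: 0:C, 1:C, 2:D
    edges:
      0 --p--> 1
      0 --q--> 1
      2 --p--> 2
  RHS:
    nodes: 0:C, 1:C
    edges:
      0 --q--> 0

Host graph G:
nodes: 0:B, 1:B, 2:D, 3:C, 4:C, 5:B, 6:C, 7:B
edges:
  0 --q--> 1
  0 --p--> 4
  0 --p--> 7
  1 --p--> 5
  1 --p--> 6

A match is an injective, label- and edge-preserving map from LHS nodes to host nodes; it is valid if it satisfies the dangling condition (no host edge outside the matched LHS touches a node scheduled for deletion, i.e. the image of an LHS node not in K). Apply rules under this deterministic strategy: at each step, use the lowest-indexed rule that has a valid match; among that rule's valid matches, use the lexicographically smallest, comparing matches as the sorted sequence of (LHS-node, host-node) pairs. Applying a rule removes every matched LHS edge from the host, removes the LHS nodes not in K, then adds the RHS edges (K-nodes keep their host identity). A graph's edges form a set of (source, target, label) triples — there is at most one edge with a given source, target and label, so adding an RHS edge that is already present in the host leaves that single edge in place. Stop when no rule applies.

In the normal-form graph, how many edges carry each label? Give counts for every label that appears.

Answer: q:1

Derivation:
start.  V:8 E:5  edges: 0-q->1 0-p->4 0-p->7 1-p->5 1-p->6
1. fire R2 via {0↦0, 1↦4, 2↦5, 3↦1}  →  V:6 E:3  edges: 0-q->1 0-p->7 1-p->6
2. fire R2 via {0↦1, 1↦6, 2↦7, 3↦0}  →  V:4 E:1  edges: 0-q->1
normal form: no rule applies after step 2
NF edges: [(0, 1, 'q')]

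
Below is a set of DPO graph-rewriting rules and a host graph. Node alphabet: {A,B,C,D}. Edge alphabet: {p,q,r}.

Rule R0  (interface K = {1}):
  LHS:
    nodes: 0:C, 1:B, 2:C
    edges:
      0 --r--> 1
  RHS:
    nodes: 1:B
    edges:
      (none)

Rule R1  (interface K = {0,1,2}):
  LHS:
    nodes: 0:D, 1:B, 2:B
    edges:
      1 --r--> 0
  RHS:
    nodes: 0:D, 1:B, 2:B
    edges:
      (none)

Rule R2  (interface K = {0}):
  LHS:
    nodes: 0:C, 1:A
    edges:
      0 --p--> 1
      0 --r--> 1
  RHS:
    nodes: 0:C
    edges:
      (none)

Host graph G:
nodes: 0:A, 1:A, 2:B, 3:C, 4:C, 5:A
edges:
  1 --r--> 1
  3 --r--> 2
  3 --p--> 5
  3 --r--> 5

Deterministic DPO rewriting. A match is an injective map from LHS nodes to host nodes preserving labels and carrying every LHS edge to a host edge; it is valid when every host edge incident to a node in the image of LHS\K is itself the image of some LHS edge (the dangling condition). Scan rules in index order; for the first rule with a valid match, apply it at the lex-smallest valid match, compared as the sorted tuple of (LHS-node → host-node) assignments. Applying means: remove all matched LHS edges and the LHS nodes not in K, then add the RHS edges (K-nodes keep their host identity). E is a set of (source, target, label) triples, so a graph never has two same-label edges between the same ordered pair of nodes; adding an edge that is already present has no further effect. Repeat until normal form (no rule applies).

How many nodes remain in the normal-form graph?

Answer: 3

Rewrite trace:
start.  V:6 E:4  edges: 1-r->1 3-r->2 3-p->5 3-r->5
1. fire R2 via {0↦3, 1↦5}  →  V:5 E:2  edges: 1-r->1 3-r->2
2. fire R0 via {0↦3, 1↦2, 2↦4}  →  V:3 E:1  edges: 1-r->1
halt: no rule applies after step 2
NF nodes: {0:A, 1:A, 2:B}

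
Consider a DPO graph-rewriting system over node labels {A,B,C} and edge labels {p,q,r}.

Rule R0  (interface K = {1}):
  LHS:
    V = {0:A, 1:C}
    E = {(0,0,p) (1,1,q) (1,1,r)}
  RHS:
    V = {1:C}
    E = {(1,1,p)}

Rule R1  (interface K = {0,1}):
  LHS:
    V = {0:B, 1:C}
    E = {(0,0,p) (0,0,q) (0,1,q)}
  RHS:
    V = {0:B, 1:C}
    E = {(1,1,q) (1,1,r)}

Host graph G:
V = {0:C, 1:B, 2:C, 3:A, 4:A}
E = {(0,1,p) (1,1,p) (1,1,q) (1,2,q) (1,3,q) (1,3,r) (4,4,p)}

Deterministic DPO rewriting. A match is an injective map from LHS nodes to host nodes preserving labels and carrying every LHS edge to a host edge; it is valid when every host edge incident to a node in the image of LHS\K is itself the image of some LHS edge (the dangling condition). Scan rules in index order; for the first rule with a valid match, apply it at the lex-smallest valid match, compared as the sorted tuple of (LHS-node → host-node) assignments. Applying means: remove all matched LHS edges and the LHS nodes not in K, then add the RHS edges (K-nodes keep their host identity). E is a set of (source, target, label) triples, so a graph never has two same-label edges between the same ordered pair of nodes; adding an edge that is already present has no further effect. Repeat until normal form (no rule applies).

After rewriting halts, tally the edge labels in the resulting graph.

Answer: p:2 q:1 r:1

Steps:
start.  V:5 E:7  edges: 0-p->1 1-p->1 1-q->1 1-q->2 1-q->3 1-r->3 4-p->4
1. fire R1 via {0↦1, 1↦2}  →  V:5 E:6  edges: 0-p->1 1-q->3 1-r->3 2-q->2 2-r->2 4-p->4
2. fire R0 via {0↦4, 1↦2}  →  V:4 E:4  edges: 0-p->1 1-q->3 1-r->3 2-p->2
halt: no rule applies after step 2
NF edges: [(0, 1, 'p'), (1, 3, 'q'), (1, 3, 'r'), (2, 2, 'p')]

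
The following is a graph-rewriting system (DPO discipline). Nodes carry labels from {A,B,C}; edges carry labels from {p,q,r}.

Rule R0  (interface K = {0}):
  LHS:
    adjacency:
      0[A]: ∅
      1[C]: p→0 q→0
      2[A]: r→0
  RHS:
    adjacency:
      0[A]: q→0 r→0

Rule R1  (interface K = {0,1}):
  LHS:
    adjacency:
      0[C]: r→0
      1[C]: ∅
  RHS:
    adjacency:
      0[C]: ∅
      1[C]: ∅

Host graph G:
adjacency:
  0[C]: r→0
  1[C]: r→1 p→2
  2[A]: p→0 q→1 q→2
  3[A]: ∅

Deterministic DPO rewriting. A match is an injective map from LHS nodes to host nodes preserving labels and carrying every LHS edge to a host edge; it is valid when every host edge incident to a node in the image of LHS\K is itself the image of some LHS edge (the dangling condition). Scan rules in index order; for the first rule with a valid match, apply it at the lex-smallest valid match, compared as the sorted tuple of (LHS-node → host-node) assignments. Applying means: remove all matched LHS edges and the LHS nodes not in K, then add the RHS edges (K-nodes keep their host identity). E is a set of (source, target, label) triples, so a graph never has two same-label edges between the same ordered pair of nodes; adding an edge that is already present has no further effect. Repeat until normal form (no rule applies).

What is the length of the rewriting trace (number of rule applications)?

Answer: 2

Steps:
[0] host  ⇒  4 nodes, 6 edges  {0-r->0 1-r->1 1-p->2 2-p->0 2-q->1 2-q->2}
[1] R1 @ {0↦0, 1↦1}  ⇒  4 nodes, 5 edges  {1-r->1 1-p->2 2-p->0 2-q->1 2-q->2}
[2] R1 @ {0↦1, 1↦0}  ⇒  4 nodes, 4 edges  {1-p->2 2-p->0 2-q->1 2-q->2}
final graph: no rule applies after step 2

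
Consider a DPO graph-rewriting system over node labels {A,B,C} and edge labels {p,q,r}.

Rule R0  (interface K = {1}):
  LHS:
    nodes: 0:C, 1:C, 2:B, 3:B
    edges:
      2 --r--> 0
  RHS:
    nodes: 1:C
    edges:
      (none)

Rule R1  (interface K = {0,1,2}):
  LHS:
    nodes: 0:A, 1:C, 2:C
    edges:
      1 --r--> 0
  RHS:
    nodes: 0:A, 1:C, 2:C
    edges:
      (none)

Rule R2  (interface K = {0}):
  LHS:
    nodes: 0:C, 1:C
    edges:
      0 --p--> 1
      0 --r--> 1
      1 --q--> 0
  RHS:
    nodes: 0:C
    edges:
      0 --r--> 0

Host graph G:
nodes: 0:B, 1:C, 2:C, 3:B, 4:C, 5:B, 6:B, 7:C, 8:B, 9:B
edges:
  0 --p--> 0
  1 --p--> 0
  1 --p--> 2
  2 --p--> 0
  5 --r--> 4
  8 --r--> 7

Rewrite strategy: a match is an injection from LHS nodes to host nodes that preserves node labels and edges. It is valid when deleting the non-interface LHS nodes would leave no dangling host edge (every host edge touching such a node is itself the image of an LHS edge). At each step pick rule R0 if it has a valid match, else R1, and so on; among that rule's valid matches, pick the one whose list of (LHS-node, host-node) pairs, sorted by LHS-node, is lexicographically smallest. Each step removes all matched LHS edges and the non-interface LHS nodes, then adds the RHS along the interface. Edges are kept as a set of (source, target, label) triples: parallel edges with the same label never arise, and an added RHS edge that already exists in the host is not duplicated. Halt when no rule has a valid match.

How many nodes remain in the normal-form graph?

start.  V:10 E:6  edges: 0-p->0 1-p->0 1-p->2 2-p->0 5-r->4 8-r->7
1. fire R0 via {0↦4, 1↦1, 2↦5, 3↦3}  →  V:7 E:5  edges: 0-p->0 1-p->0 1-p->2 2-p->0 8-r->7
2. fire R0 via {0↦7, 1↦1, 2↦8, 3↦6}  →  V:4 E:4  edges: 0-p->0 1-p->0 1-p->2 2-p->0
halt: no rule applies after step 2
NF nodes: {0:B, 1:C, 2:C, 9:B}

Answer: 4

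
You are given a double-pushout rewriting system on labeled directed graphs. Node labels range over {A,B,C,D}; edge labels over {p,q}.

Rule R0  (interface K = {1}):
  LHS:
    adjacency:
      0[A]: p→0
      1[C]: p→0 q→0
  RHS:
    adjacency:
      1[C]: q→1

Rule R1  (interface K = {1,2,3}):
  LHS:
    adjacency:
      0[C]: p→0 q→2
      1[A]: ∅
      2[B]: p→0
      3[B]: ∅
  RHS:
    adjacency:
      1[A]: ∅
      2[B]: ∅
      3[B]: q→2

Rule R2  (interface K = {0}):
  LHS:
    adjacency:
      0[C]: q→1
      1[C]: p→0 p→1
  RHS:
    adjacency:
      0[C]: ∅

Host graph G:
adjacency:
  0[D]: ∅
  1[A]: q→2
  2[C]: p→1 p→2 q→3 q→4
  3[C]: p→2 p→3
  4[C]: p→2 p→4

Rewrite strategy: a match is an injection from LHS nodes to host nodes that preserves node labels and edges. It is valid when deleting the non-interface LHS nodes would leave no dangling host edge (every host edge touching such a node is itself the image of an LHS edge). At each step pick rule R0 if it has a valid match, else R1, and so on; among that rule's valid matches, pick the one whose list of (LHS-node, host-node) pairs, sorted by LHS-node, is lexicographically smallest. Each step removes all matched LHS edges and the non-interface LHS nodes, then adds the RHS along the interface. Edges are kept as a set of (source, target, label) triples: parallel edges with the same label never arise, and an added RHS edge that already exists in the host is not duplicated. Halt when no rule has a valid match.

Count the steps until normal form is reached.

Answer: 2

Rewrite trace:
initial: |V|=5 |E|=9  E = 1-q->2 2-p->1 2-p->2 2-q->3 2-q->4 3-p->2 3-p->3 4-p->2 4-p->4
step 1: apply R2 at {0↦2, 1↦3}  → |V|=4 |E|=6  E = 1-q->2 2-p->1 2-p->2 2-q->4 4-p->2 4-p->4
step 2: apply R2 at {0↦2, 1↦4}  → |V|=3 |E|=3  E = 1-q->2 2-p->1 2-p->2
halt: no rule applies after step 2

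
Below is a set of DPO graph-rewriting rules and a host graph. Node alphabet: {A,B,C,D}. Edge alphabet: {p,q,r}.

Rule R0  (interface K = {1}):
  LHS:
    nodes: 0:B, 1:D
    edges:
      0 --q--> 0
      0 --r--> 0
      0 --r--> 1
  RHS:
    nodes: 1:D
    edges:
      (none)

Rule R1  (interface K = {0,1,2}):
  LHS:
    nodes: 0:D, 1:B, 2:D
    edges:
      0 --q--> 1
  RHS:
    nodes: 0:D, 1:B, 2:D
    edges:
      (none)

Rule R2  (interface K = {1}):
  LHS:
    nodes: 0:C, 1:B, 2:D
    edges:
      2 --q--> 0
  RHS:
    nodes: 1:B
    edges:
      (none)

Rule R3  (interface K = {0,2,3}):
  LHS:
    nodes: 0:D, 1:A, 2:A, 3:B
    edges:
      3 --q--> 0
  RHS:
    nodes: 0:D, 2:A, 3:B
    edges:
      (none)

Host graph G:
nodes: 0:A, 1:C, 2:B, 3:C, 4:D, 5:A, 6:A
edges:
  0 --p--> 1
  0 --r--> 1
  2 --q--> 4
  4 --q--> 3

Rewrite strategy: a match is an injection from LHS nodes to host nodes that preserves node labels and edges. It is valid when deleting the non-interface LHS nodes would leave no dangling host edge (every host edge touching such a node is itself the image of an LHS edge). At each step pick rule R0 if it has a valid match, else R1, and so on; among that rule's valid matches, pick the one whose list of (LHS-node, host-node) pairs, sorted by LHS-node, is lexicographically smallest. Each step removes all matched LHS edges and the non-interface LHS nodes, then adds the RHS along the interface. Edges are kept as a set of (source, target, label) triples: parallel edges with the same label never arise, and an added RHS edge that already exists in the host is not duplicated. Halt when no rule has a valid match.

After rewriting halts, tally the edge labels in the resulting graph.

Answer: p:1 r:1

Steps:
start.  V:7 E:4  edges: 0-p->1 0-r->1 2-q->4 4-q->3
1. fire R3 via {0↦4, 1↦5, 2↦0, 3↦2}  →  V:6 E:3  edges: 0-p->1 0-r->1 4-q->3
2. fire R2 via {0↦3, 1↦2, 2↦4}  →  V:4 E:2  edges: 0-p->1 0-r->1
halt: no rule applies after step 2
NF edges: [(0, 1, 'p'), (0, 1, 'r')]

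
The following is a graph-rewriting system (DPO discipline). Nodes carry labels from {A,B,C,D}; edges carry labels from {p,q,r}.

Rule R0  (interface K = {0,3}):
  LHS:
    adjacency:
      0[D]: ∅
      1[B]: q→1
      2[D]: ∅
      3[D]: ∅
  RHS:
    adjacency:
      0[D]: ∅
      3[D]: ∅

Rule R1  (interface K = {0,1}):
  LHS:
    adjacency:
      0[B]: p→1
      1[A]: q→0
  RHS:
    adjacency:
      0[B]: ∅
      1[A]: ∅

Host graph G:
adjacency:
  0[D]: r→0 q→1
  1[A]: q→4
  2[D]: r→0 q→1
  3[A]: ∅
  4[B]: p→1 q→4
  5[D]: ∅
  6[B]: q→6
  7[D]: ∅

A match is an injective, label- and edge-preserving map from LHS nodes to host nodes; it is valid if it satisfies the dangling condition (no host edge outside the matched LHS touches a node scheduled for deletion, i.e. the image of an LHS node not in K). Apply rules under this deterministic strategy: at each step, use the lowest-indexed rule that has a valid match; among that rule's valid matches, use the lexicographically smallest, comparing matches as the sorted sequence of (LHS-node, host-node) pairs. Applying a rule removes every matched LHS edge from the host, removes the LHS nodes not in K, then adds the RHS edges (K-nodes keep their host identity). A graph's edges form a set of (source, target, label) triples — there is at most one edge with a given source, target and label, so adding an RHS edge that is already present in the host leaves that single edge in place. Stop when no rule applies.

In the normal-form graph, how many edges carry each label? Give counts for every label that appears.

Answer: q:2 r:2

Derivation:
initial: |V|=8 |E|=8  E = 0-r->0 0-q->1 1-q->4 2-r->0 2-q->1 4-p->1 4-q->4 6-q->6
step 1: apply R0 at {0↦0, 1↦6, 2↦5, 3↦2}  → |V|=6 |E|=7  E = 0-r->0 0-q->1 1-q->4 2-r->0 2-q->1 4-p->1 4-q->4
step 2: apply R1 at {0↦4, 1↦1}  → |V|=6 |E|=5  E = 0-r->0 0-q->1 2-r->0 2-q->1 4-q->4
step 3: apply R0 at {0↦0, 1↦4, 2↦7, 3↦2}  → |V|=4 |E|=4  E = 0-r->0 0-q->1 2-r->0 2-q->1
halt: no rule applies after step 3
NF edges: [(0, 0, 'r'), (0, 1, 'q'), (2, 0, 'r'), (2, 1, 'q')]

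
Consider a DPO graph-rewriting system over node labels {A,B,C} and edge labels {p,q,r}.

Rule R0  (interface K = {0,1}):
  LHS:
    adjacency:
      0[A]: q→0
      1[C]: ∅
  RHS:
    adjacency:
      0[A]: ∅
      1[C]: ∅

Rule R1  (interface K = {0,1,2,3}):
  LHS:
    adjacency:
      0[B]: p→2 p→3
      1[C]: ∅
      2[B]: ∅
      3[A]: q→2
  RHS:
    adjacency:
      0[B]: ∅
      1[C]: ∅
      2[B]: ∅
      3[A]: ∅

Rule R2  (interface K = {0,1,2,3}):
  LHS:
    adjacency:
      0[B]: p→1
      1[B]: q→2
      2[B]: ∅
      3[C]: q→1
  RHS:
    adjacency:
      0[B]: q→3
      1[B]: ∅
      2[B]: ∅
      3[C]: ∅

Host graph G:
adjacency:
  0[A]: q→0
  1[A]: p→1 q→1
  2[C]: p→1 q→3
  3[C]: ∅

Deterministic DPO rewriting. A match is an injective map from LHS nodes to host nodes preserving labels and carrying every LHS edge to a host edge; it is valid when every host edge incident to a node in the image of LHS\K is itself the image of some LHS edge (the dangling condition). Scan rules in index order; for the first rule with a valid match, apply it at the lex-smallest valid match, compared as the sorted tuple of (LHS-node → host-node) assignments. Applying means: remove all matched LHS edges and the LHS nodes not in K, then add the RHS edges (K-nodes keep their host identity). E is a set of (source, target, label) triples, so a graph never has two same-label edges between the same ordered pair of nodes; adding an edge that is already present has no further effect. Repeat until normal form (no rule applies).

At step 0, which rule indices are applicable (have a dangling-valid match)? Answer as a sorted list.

R0: 4 valid matches — {0↦0, 1↦2}, {0↦0, 1↦3}, {0↦1, 1↦2} (+1 more)
R1: no valid match — LHS pattern not found
R2: no valid match — LHS pattern not found

Answer: [R0]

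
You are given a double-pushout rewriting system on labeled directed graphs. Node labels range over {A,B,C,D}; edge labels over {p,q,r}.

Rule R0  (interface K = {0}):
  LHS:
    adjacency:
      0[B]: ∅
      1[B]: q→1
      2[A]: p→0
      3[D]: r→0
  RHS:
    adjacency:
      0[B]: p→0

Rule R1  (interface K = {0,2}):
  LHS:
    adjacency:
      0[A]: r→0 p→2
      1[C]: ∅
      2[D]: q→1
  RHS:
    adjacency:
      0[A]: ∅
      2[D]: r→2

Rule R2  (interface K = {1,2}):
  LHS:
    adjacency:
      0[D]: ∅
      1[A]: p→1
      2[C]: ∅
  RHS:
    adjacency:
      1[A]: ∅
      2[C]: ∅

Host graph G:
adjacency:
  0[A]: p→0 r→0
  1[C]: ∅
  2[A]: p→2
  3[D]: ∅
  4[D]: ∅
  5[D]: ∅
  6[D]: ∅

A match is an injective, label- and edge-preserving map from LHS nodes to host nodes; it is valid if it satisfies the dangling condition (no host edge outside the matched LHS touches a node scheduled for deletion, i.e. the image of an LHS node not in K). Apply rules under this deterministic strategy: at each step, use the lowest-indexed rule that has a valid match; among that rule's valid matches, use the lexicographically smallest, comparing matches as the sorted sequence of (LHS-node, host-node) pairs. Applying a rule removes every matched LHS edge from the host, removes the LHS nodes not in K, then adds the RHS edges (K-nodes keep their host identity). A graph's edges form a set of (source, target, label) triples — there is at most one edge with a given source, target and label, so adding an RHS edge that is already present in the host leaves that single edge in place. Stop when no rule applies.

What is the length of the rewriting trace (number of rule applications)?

Answer: 2

Steps:
start.  V:7 E:3  edges: 0-p->0 0-r->0 2-p->2
1. fire R2 via {0↦3, 1↦0, 2↦1}  →  V:6 E:2  edges: 0-r->0 2-p->2
2. fire R2 via {0↦4, 1↦2, 2↦1}  →  V:5 E:1  edges: 0-r->0
final graph: no rule applies after step 2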